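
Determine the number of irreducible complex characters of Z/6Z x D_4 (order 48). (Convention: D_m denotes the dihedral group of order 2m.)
30

The number of irreducible complex representations of a finite group equals its number of conjugacy classes. For a direct product, #classes(G x H) = #classes(G) * #classes(H). Z/6Z has 6 classes (abelian), D_4 has 5 classes, so 6 * 5 = 30, so Z/6Z x D_4 (order 48) has exactly 30 irreducible complex representations.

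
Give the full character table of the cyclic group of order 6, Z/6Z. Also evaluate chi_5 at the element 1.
Character table of Z/6Z (irreps indexed chi_0,...,chi_5 with chi_k(m) = zeta_6^(k*m), zeta_6 = exp(2*pi*i/6)):
  irrep \ class  {0} (size 1)  {1} (size 1)    {2} (size 1)    {3} (size 1)  {4} (size 1)    {5} (size 1)  
  chi_0          1             1               1               1             1               1             
  chi_1          1             exp(I*pi/3)     exp(2*I*pi/3)   -1            exp(-2*I*pi/3)  exp(-I*pi/3)  
  chi_2          1             exp(2*I*pi/3)   exp(-2*I*pi/3)  1             exp(2*I*pi/3)   exp(-2*I*pi/3)
  chi_3          1             -1              1               -1            1               -1            
  chi_4          1             exp(-2*I*pi/3)  exp(2*I*pi/3)   1             exp(-2*I*pi/3)  exp(2*I*pi/3) 
  chi_5          1             exp(-I*pi/3)    exp(-2*I*pi/3)  -1            exp(2*I*pi/3)   exp(I*pi/3)   

Spot check: chi_5(1) = zeta_6^(5*1) = zeta_6^5 = exp(-I*pi/3).

Z/6Z is abelian, so all 6 irreducible complex representations are 1-dimensional. They are given by chi_k(m) = zeta_6^(k*m) for k = 0,...,5. Row orthogonality: sum_m chi_k(m) conj(chi_l(m)) = 6 * [k = l].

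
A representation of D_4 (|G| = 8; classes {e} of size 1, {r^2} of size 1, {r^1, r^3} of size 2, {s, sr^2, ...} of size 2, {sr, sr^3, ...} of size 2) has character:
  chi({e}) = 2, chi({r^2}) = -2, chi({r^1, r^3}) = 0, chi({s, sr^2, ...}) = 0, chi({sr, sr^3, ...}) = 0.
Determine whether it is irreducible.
Irreducible: <chi, chi> = 1.

Proof sketch: <chi, chi> = (1/|G|) sum_C |C| * |chi(C)|^2 = (1/8)[1*|2|^2 + 1*|-2|^2 + 2*|0|^2 + 2*|0|^2 + 2*|0|^2]
  = (1/8)[(4) + (4) + (0) + (0) + (0)] = 8/8 = 1.
A character is irreducible iff <chi, chi> = 1, so this representation is irreducible.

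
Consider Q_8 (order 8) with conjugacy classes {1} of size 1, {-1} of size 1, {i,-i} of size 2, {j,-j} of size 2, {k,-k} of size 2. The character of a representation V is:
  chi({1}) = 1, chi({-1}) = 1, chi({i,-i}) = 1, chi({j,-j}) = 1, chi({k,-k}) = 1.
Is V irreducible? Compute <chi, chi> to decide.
Irreducible: <chi, chi> = 1.

Argument: <chi, chi> = (1/|G|) sum_C |C| * |chi(C)|^2 = (1/8)[1*|1|^2 + 1*|1|^2 + 2*|1|^2 + 2*|1|^2 + 2*|1|^2]
  = (1/8)[(1) + (1) + (2) + (2) + (2)] = 8/8 = 1.
A character is irreducible iff <chi, chi> = 1, so this representation is irreducible.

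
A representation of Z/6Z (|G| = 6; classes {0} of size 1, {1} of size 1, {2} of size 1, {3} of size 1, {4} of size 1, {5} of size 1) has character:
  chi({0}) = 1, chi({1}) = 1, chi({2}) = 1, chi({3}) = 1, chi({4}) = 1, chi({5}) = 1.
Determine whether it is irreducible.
Irreducible: <chi, chi> = 1.

Details: <chi, chi> = (1/|G|) sum_C |C| * |chi(C)|^2 = (1/6)[1*|1|^2 + 1*|1|^2 + 1*|1|^2 + 1*|1|^2 + 1*|1|^2 + 1*|1|^2]
  = (1/6)[(1) + (1) + (1) + (1) + (1) + (1)] = 6/6 = 1.
(Exp terms are combined using exp(i*s)*conj(exp(i*t)) = exp(i*(s-t)), and sums of them are collapsed using the identity that for every m > 1 the m distinct m-th roots of unity sum to 0, e.g. 1 + exp(2*I*pi/3) + exp(-2*I*pi/3) = 0.)
A character is irreducible iff <chi, chi> = 1, so this representation is irreducible.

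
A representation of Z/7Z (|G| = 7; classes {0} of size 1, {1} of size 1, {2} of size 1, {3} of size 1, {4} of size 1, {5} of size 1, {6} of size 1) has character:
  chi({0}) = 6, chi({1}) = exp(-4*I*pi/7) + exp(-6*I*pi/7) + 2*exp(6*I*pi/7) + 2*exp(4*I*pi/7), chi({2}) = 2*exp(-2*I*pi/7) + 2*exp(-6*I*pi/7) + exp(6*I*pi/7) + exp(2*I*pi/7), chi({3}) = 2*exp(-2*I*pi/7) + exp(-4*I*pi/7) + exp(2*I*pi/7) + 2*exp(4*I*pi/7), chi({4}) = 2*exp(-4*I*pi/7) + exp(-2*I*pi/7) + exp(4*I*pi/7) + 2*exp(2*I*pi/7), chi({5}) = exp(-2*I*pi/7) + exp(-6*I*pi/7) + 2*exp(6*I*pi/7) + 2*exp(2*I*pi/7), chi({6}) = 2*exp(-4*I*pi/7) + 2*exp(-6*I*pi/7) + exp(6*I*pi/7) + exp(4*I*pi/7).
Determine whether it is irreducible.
Not irreducible (reducible): <chi, chi> = 10 > 1.

Solution. <chi, chi> = (1/|G|) sum_C |C| * |chi(C)|^2 = (1/7)[1*|6|^2 + 1*|exp(-4*I*pi/7) + exp(-6*I*pi/7) + 2*exp(6*I*pi/7) + 2*exp(4*I*pi/7)|^2 + 1*|2*exp(-2*I*pi/7) + 2*exp(-6*I*pi/7) + exp(6*I*pi/7) + exp(2*I*pi/7)|^2 + 1*|2*exp(-2*I*pi/7) + exp(-4*I*pi/7) + exp(2*I*pi/7) + 2*exp(4*I*pi/7)|^2 + 1*|2*exp(-4*I*pi/7) + exp(-2*I*pi/7) + exp(4*I*pi/7) + 2*exp(2*I*pi/7)|^2 + 1*|exp(-2*I*pi/7) + exp(-6*I*pi/7) + 2*exp(6*I*pi/7) + 2*exp(2*I*pi/7)|^2 + 1*|2*exp(-4*I*pi/7) + 2*exp(-6*I*pi/7) + exp(6*I*pi/7) + exp(4*I*pi/7)|^2]
  = (1/7)[(36) + (10 + 7*exp(-2*I*pi/7) + 4*exp(-4*I*pi/7) + 2*exp(-6*I*pi/7) + 2*exp(6*I*pi/7) + 4*exp(4*I*pi/7) + 7*exp(2*I*pi/7)) + (10 + 7*exp(-4*I*pi/7) + 4*exp(-6*I*pi/7) + 2*exp(-2*I*pi/7) + 2*exp(2*I*pi/7) + 4*exp(6*I*pi/7) + 7*exp(4*I*pi/7)) + (10 + 4*exp(-2*I*pi/7) + 7*exp(-6*I*pi/7) + 2*exp(-4*I*pi/7) + 2*exp(4*I*pi/7) + 7*exp(6*I*pi/7) + 4*exp(2*I*pi/7)) + (10 + 4*exp(-2*I*pi/7) + 7*exp(-6*I*pi/7) + 2*exp(-4*I*pi/7) + 2*exp(4*I*pi/7) + 7*exp(6*I*pi/7) + 4*exp(2*I*pi/7)) + (10 + 7*exp(-4*I*pi/7) + 4*exp(-6*I*pi/7) + 2*exp(-2*I*pi/7) + 2*exp(2*I*pi/7) + 4*exp(6*I*pi/7) + 7*exp(4*I*pi/7)) + (10 + 7*exp(-2*I*pi/7) + 4*exp(-4*I*pi/7) + 2*exp(-6*I*pi/7) + 2*exp(6*I*pi/7) + 4*exp(4*I*pi/7) + 7*exp(2*I*pi/7))] = 70/7 = 10.
(Exp terms are combined using exp(i*s)*conj(exp(i*t)) = exp(i*(s-t)), and sums of them are collapsed using the identity that for every m > 1 the m distinct m-th roots of unity sum to 0, e.g. 1 + exp(2*I*pi/3) + exp(-2*I*pi/3) = 0.)
A character is irreducible iff <chi, chi> = 1, so this representation is reducible.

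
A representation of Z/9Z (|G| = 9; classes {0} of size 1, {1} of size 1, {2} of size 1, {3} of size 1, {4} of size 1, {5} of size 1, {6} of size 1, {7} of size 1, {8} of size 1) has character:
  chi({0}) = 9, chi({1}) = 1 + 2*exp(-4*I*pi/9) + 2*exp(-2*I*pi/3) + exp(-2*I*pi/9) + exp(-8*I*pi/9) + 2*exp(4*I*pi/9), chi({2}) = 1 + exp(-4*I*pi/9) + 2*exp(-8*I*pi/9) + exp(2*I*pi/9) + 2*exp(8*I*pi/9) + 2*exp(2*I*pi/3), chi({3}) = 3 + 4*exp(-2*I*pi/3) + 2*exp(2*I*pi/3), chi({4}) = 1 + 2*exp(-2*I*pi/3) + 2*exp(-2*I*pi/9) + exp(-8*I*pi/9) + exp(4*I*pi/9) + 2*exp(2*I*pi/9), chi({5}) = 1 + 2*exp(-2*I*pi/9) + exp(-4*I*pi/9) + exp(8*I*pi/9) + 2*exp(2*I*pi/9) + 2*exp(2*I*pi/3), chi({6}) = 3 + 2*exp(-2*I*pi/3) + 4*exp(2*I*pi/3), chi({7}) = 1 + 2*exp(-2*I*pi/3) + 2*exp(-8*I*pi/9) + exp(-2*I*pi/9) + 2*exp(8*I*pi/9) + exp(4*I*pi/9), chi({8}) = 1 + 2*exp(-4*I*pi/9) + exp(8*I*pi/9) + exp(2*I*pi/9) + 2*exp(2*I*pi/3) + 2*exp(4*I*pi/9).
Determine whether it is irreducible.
Not irreducible (reducible): <chi, chi> = 15 > 1.

Proof sketch: <chi, chi> = (1/|G|) sum_C |C| * |chi(C)|^2 = (1/9)[1*|9|^2 + 1*|1 + 2*exp(-4*I*pi/9) + 2*exp(-2*I*pi/3) + exp(-2*I*pi/9) + exp(-8*I*pi/9) + 2*exp(4*I*pi/9)|^2 + 1*|1 + exp(-4*I*pi/9) + 2*exp(-8*I*pi/9) + exp(2*I*pi/9) + 2*exp(8*I*pi/9) + 2*exp(2*I*pi/3)|^2 + 1*|3 + 4*exp(-2*I*pi/3) + 2*exp(2*I*pi/3)|^2 + 1*|1 + 2*exp(-2*I*pi/3) + 2*exp(-2*I*pi/9) + exp(-8*I*pi/9) + exp(4*I*pi/9) + 2*exp(2*I*pi/9)|^2 + 1*|1 + 2*exp(-2*I*pi/9) + exp(-4*I*pi/9) + exp(8*I*pi/9) + 2*exp(2*I*pi/9) + 2*exp(2*I*pi/3)|^2 + 1*|3 + 2*exp(-2*I*pi/3) + 4*exp(2*I*pi/3)|^2 + 1*|1 + 2*exp(-2*I*pi/3) + 2*exp(-8*I*pi/9) + exp(-2*I*pi/9) + 2*exp(8*I*pi/9) + exp(4*I*pi/9)|^2 + 1*|1 + 2*exp(-4*I*pi/9) + exp(8*I*pi/9) + exp(2*I*pi/9) + 2*exp(2*I*pi/3) + 2*exp(4*I*pi/9)|^2]
  = (1/9)[(81) + (15 + 8*exp(-4*I*pi/9) + 7*exp(-2*I*pi/3) + 9*exp(-2*I*pi/9) + 9*exp(-8*I*pi/9) + 9*exp(8*I*pi/9) + 9*exp(2*I*pi/9) + 7*exp(2*I*pi/3) + 8*exp(4*I*pi/9)) + (15 + 9*exp(-4*I*pi/9) + 7*exp(-2*I*pi/3) + 9*exp(-2*I*pi/9) + 8*exp(-8*I*pi/9) + 8*exp(8*I*pi/9) + 9*exp(2*I*pi/9) + 7*exp(2*I*pi/3) + 9*exp(4*I*pi/9)) + (3) + (15 + 9*exp(-4*I*pi/9) + 7*exp(-2*I*pi/3) + 8*exp(-2*I*pi/9) + 9*exp(-8*I*pi/9) + 9*exp(8*I*pi/9) + 8*exp(2*I*pi/9) + 7*exp(2*I*pi/3) + 9*exp(4*I*pi/9)) + (15 + 9*exp(-4*I*pi/9) + 7*exp(-2*I*pi/3) + 8*exp(-2*I*pi/9) + 9*exp(-8*I*pi/9) + 9*exp(8*I*pi/9) + 8*exp(2*I*pi/9) + 7*exp(2*I*pi/3) + 9*exp(4*I*pi/9)) + (3) + (15 + 9*exp(-4*I*pi/9) + 7*exp(-2*I*pi/3) + 9*exp(-2*I*pi/9) + 8*exp(-8*I*pi/9) + 8*exp(8*I*pi/9) + 9*exp(2*I*pi/9) + 7*exp(2*I*pi/3) + 9*exp(4*I*pi/9)) + (15 + 8*exp(-4*I*pi/9) + 7*exp(-2*I*pi/3) + 9*exp(-2*I*pi/9) + 9*exp(-8*I*pi/9) + 9*exp(8*I*pi/9) + 9*exp(2*I*pi/9) + 7*exp(2*I*pi/3) + 8*exp(4*I*pi/9))] = 135/9 = 15.
(Exp terms are combined using exp(i*s)*conj(exp(i*t)) = exp(i*(s-t)), and sums of them are collapsed using the identity that for every m > 1 the m distinct m-th roots of unity sum to 0, e.g. 1 + exp(2*I*pi/3) + exp(-2*I*pi/3) = 0.)
A character is irreducible iff <chi, chi> = 1, so this representation is reducible.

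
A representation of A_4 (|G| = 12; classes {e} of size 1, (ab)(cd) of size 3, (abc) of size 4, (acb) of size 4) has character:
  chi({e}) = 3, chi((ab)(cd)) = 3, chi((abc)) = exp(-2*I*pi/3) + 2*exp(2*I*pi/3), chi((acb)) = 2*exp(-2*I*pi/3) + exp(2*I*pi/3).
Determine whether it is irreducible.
Not irreducible (reducible): <chi, chi> = 5 > 1.

Justification: <chi, chi> = (1/|G|) sum_C |C| * |chi(C)|^2 = (1/12)[1*|3|^2 + 3*|3|^2 + 4*|exp(-2*I*pi/3) + 2*exp(2*I*pi/3)|^2 + 4*|2*exp(-2*I*pi/3) + exp(2*I*pi/3)|^2]
  = (1/12)[(9) + (27) + (12) + (12)] = 60/12 = 5.
(Exp terms are combined using exp(i*s)*conj(exp(i*t)) = exp(i*(s-t)), and sums of them are collapsed using the identity that for every m > 1 the m distinct m-th roots of unity sum to 0, e.g. 1 + exp(2*I*pi/3) + exp(-2*I*pi/3) = 0.)
A character is irreducible iff <chi, chi> = 1, so this representation is reducible.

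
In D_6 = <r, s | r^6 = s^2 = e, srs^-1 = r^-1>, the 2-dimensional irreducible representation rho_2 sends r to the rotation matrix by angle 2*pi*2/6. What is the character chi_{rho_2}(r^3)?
chi_{rho_2}(r^3) = 2*cos(2*pi*2*3/6) = 2

Details: rho_2(r^3) is rotation by angle 2*pi*2*3/6, whose trace is 2*cos(2*pi*2*3/6) = 2.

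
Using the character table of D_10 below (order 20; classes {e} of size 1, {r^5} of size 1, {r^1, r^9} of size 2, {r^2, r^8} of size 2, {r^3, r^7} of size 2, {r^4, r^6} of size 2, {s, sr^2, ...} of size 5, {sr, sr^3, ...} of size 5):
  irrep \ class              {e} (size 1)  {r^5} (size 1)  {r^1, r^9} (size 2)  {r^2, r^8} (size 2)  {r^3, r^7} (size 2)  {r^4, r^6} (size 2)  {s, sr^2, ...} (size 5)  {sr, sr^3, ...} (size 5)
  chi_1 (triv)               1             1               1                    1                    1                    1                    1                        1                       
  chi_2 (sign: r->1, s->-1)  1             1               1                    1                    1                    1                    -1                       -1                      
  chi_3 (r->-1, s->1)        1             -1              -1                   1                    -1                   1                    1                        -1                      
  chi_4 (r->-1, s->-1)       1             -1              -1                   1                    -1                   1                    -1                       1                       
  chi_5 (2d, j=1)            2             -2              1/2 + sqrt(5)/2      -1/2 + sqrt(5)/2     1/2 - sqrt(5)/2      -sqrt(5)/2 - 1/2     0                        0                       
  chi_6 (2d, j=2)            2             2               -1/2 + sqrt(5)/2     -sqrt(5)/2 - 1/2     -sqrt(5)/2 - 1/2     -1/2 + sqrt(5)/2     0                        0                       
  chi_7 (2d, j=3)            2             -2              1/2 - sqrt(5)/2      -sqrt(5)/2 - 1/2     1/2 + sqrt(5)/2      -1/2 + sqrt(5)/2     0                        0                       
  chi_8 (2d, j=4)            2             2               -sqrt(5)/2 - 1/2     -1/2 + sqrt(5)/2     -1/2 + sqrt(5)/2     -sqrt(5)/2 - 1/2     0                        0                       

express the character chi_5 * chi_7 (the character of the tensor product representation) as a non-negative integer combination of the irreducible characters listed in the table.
chi_5 tensor chi_7 = chi_6 + chi_8 (all other irreducibles have multiplicity 0).

Why: The character of a tensor product is the pointwise product (chi_5 * chi_7)(C) = chi_5(C) * chi_7(C):
  {e}: (2)*(2), {r^5}: (-2)*(-2), {r^1, r^9}: (1/2 + sqrt(5)/2)*(1/2 - sqrt(5)/2), {r^2, r^8}: (-1/2 + sqrt(5)/2)*(-sqrt(5)/2 - 1/2), {r^3, r^7}: (1/2 - sqrt(5)/2)*(1/2 + sqrt(5)/2), {r^4, r^6}: (-sqrt(5)/2 - 1/2)*(-1/2 + sqrt(5)/2), {s, sr^2, ...}: (0)*(0), {sr, sr^3, ...}: (0)*(0)
so (chi_5 * chi_7) takes values
  {e} -> 4, {r^5} -> 4, {r^1, r^9} -> -1, {r^2, r^8} -> -1, {r^3, r^7} -> -1, {r^4, r^6} -> -1, {s, sr^2, ...} -> 0, {sr, sr^3, ...} -> 0.
Now take the inner product of this character with each irreducible chi from the table, <chi_5*chi_7, chi> = (1/20) sum_C |C| (chi_5*chi_7)(C) conj(chi(C)):
  <chi_5*chi_7, chi_1> = (1/20)[1*(4)*conj(1) + 1*(4)*conj(1) + 2*(-1)*conj(1) + 2*(-1)*conj(1) + 2*(-1)*conj(1) + 2*(-1)*conj(1) + 5*(0)*conj(1) + 5*(0)*conj(1)]
      = (1/20)[(4) + (4) + (-2) + (-2) + (-2) + (-2) + (0) + (0)] = 0/20 = 0
  <chi_5*chi_7, chi_2> = (1/20)[1*(4)*conj(1) + 1*(4)*conj(1) + 2*(-1)*conj(1) + 2*(-1)*conj(1) + 2*(-1)*conj(1) + 2*(-1)*conj(1) + 5*(0)*conj(-1) + 5*(0)*conj(-1)]
      = (1/20)[(4) + (4) + (-2) + (-2) + (-2) + (-2) + (0) + (0)] = 0/20 = 0
  <chi_5*chi_7, chi_3> = (1/20)[1*(4)*conj(1) + 1*(4)*conj(-1) + 2*(-1)*conj(-1) + 2*(-1)*conj(1) + 2*(-1)*conj(-1) + 2*(-1)*conj(1) + 5*(0)*conj(1) + 5*(0)*conj(-1)]
      = (1/20)[(4) + (-4) + (2) + (-2) + (2) + (-2) + (0) + (0)] = 0/20 = 0
  <chi_5*chi_7, chi_4> = (1/20)[1*(4)*conj(1) + 1*(4)*conj(-1) + 2*(-1)*conj(-1) + 2*(-1)*conj(1) + 2*(-1)*conj(-1) + 2*(-1)*conj(1) + 5*(0)*conj(-1) + 5*(0)*conj(1)]
      = (1/20)[(4) + (-4) + (2) + (-2) + (2) + (-2) + (0) + (0)] = 0/20 = 0
  <chi_5*chi_7, chi_5> = (1/20)[1*(4)*conj(2) + 1*(4)*conj(-2) + 2*(-1)*conj(1/2 + sqrt(5)/2) + 2*(-1)*conj(-1/2 + sqrt(5)/2) + 2*(-1)*conj(1/2 - sqrt(5)/2) + 2*(-1)*conj(-sqrt(5)/2 - 1/2) + 5*(0)*conj(0) + 5*(0)*conj(0)]
      = (1/20)[(8) + (-8) + (-sqrt(5) - 1) + (1 - sqrt(5)) + (-1 + sqrt(5)) + (1 + sqrt(5)) + (0) + (0)] = 0/20 = 0
  <chi_5*chi_7, chi_6> = (1/20)[1*(4)*conj(2) + 1*(4)*conj(2) + 2*(-1)*conj(-1/2 + sqrt(5)/2) + 2*(-1)*conj(-sqrt(5)/2 - 1/2) + 2*(-1)*conj(-sqrt(5)/2 - 1/2) + 2*(-1)*conj(-1/2 + sqrt(5)/2) + 5*(0)*conj(0) + 5*(0)*conj(0)]
      = (1/20)[(8) + (8) + (1 - sqrt(5)) + (1 + sqrt(5)) + (1 + sqrt(5)) + (1 - sqrt(5)) + (0) + (0)] = 20/20 = 1
  <chi_5*chi_7, chi_7> = (1/20)[1*(4)*conj(2) + 1*(4)*conj(-2) + 2*(-1)*conj(1/2 - sqrt(5)/2) + 2*(-1)*conj(-sqrt(5)/2 - 1/2) + 2*(-1)*conj(1/2 + sqrt(5)/2) + 2*(-1)*conj(-1/2 + sqrt(5)/2) + 5*(0)*conj(0) + 5*(0)*conj(0)]
      = (1/20)[(8) + (-8) + (-1 + sqrt(5)) + (1 + sqrt(5)) + (-sqrt(5) - 1) + (1 - sqrt(5)) + (0) + (0)] = 0/20 = 0
  <chi_5*chi_7, chi_8> = (1/20)[1*(4)*conj(2) + 1*(4)*conj(2) + 2*(-1)*conj(-sqrt(5)/2 - 1/2) + 2*(-1)*conj(-1/2 + sqrt(5)/2) + 2*(-1)*conj(-1/2 + sqrt(5)/2) + 2*(-1)*conj(-sqrt(5)/2 - 1/2) + 5*(0)*conj(0) + 5*(0)*conj(0)]
      = (1/20)[(8) + (8) + (1 + sqrt(5)) + (1 - sqrt(5)) + (1 - sqrt(5)) + (1 + sqrt(5)) + (0) + (0)] = 20/20 = 1
Hence the multiplicities are chi_6: 1, chi_8: 1. Dimension check: dim(chi_5)*dim(chi_7) = 2*2 = 4 and sum (mult * dim) = 1*2 + 1*2 = 4.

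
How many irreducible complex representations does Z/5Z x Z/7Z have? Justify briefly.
35

The number of irreducible complex representations of a finite group equals its number of conjugacy classes. Z/5Z x Z/7Z is abelian of order 35, so every element is its own conjugacy class: 35 classes, so Z/5Z x Z/7Z (order 35) has exactly 35 irreducible complex representations.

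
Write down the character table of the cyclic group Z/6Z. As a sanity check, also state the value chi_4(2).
Character table of Z/6Z (irreps indexed chi_0,...,chi_5 with chi_k(m) = zeta_6^(k*m), zeta_6 = exp(2*pi*i/6)):
  irrep \ class  {0} (size 1)  {1} (size 1)    {2} (size 1)    {3} (size 1)  {4} (size 1)    {5} (size 1)  
  chi_0          1             1               1               1             1               1             
  chi_1          1             exp(I*pi/3)     exp(2*I*pi/3)   -1            exp(-2*I*pi/3)  exp(-I*pi/3)  
  chi_2          1             exp(2*I*pi/3)   exp(-2*I*pi/3)  1             exp(2*I*pi/3)   exp(-2*I*pi/3)
  chi_3          1             -1              1               -1            1               -1            
  chi_4          1             exp(-2*I*pi/3)  exp(2*I*pi/3)   1             exp(-2*I*pi/3)  exp(2*I*pi/3) 
  chi_5          1             exp(-I*pi/3)    exp(-2*I*pi/3)  -1            exp(2*I*pi/3)   exp(I*pi/3)   

Spot check: chi_4(2) = zeta_6^(4*2) = zeta_6^8 = exp(2*I*pi/3).

Justification: Z/6Z is abelian, so all 6 irreducible complex representations are 1-dimensional. They are given by chi_k(m) = zeta_6^(k*m) for k = 0,...,5. Row orthogonality: sum_m chi_k(m) conj(chi_l(m)) = 6 * [k = l].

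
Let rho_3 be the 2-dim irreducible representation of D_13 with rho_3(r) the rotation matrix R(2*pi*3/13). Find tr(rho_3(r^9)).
chi_{rho_3}(r^9) = 2*cos(2*pi*3*9/13) = 2*cos(54*pi/13)

Working: rho_3(r^9) is rotation by angle 2*pi*3*9/13, whose trace is 2*cos(2*pi*3*9/13) = 2*cos(54*pi/13).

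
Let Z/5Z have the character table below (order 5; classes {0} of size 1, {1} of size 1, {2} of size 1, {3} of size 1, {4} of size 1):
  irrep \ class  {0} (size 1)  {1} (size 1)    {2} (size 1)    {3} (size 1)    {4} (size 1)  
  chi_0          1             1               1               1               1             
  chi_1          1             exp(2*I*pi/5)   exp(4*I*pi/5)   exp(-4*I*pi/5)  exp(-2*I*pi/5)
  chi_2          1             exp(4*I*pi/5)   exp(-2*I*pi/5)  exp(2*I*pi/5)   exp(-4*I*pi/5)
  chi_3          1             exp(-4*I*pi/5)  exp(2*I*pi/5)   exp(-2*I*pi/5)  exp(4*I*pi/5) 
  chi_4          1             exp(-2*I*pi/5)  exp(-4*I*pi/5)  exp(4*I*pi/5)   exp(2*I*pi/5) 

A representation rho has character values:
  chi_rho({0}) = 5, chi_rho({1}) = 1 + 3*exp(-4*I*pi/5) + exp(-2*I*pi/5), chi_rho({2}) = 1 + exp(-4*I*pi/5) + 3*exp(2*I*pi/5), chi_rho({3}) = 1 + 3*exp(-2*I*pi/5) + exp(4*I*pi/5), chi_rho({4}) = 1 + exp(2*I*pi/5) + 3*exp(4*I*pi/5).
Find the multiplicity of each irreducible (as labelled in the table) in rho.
Multiplicities: chi_0: 1, chi_1: 0, chi_2: 0, chi_3: 3, chi_4: 1.

Solution. Use <chi_rho, chi> = (1/|G|) sum_C |C| * chi_rho(C) * conj(chi(C)) with |G| = 5 for each irreducible chi in the table:
  <chi_rho, chi_0> = (1/5)[1*(5)*conj(1) + 1*(1 + 3*exp(-4*I*pi/5) + exp(-2*I*pi/5))*conj(1) + 1*(1 + exp(-4*I*pi/5) + 3*exp(2*I*pi/5))*conj(1) + 1*(1 + 3*exp(-2*I*pi/5) + exp(4*I*pi/5))*conj(1) + 1*(1 + exp(2*I*pi/5) + 3*exp(4*I*pi/5))*conj(1)]
      = (1/5)[(5) + (1 + 3*exp(-4*I*pi/5) + exp(-2*I*pi/5)) + (1 + exp(-4*I*pi/5) + 3*exp(2*I*pi/5)) + (1 + 3*exp(-2*I*pi/5) + exp(4*I*pi/5)) + (1 + exp(2*I*pi/5) + 3*exp(4*I*pi/5))] = 5/5 = 1
  <chi_rho, chi_1> = (1/5)[1*(5)*conj(1) + 1*(1 + 3*exp(-4*I*pi/5) + exp(-2*I*pi/5))*conj(exp(2*I*pi/5)) + 1*(1 + exp(-4*I*pi/5) + 3*exp(2*I*pi/5))*conj(exp(4*I*pi/5)) + 1*(1 + 3*exp(-2*I*pi/5) + exp(4*I*pi/5))*conj(exp(-4*I*pi/5)) + 1*(1 + exp(2*I*pi/5) + 3*exp(4*I*pi/5))*conj(exp(-2*I*pi/5))]
      = (1/5)[(5) + (exp(-2*I*pi/5) + exp(-4*I*pi/5) + 3*exp(4*I*pi/5)) + (3*exp(-2*I*pi/5) + exp(-4*I*pi/5) + exp(2*I*pi/5)) + (exp(-2*I*pi/5) + exp(4*I*pi/5) + 3*exp(2*I*pi/5)) + (3*exp(-4*I*pi/5) + exp(4*I*pi/5) + exp(2*I*pi/5))] = 0/5 = 0
  <chi_rho, chi_2> = (1/5)[1*(5)*conj(1) + 1*(1 + 3*exp(-4*I*pi/5) + exp(-2*I*pi/5))*conj(exp(4*I*pi/5)) + 1*(1 + exp(-4*I*pi/5) + 3*exp(2*I*pi/5))*conj(exp(-2*I*pi/5)) + 1*(1 + 3*exp(-2*I*pi/5) + exp(4*I*pi/5))*conj(exp(2*I*pi/5)) + 1*(1 + exp(2*I*pi/5) + 3*exp(4*I*pi/5))*conj(exp(-4*I*pi/5))]
      = (1/5)[(5) + (exp(-4*I*pi/5) + exp(4*I*pi/5) + 3*exp(2*I*pi/5)) + (exp(-2*I*pi/5) + exp(2*I*pi/5) + 3*exp(4*I*pi/5)) + (3*exp(-4*I*pi/5) + exp(-2*I*pi/5) + exp(2*I*pi/5)) + (3*exp(-2*I*pi/5) + exp(-4*I*pi/5) + exp(4*I*pi/5))] = 0/5 = 0
  <chi_rho, chi_3> = (1/5)[1*(5)*conj(1) + 1*(1 + 3*exp(-4*I*pi/5) + exp(-2*I*pi/5))*conj(exp(-4*I*pi/5)) + 1*(1 + exp(-4*I*pi/5) + 3*exp(2*I*pi/5))*conj(exp(2*I*pi/5)) + 1*(1 + 3*exp(-2*I*pi/5) + exp(4*I*pi/5))*conj(exp(-2*I*pi/5)) + 1*(1 + exp(2*I*pi/5) + 3*exp(4*I*pi/5))*conj(exp(4*I*pi/5))]
      = (1/5)[(5) + (3 + exp(4*I*pi/5) + exp(2*I*pi/5)) + (3 + exp(-2*I*pi/5) + exp(4*I*pi/5)) + (3 + exp(-4*I*pi/5) + exp(2*I*pi/5)) + (3 + exp(-2*I*pi/5) + exp(-4*I*pi/5))] = 15/5 = 3
  <chi_rho, chi_4> = (1/5)[1*(5)*conj(1) + 1*(1 + 3*exp(-4*I*pi/5) + exp(-2*I*pi/5))*conj(exp(-2*I*pi/5)) + 1*(1 + exp(-4*I*pi/5) + 3*exp(2*I*pi/5))*conj(exp(-4*I*pi/5)) + 1*(1 + 3*exp(-2*I*pi/5) + exp(4*I*pi/5))*conj(exp(4*I*pi/5)) + 1*(1 + exp(2*I*pi/5) + 3*exp(4*I*pi/5))*conj(exp(2*I*pi/5))]
      = (1/5)[(5) + (1 + 3*exp(-2*I*pi/5) + exp(2*I*pi/5)) + (1 + 3*exp(-4*I*pi/5) + exp(4*I*pi/5)) + (1 + exp(-4*I*pi/5) + 3*exp(4*I*pi/5)) + (1 + exp(-2*I*pi/5) + 3*exp(2*I*pi/5))] = 5/5 = 1
(Exp terms are combined using exp(i*s)*conj(exp(i*t)) = exp(i*(s-t)), and sums of them are collapsed using the identity that for every m > 1 the m distinct m-th roots of unity sum to 0, e.g. 1 + exp(2*I*pi/3) + exp(-2*I*pi/3) = 0.)
Dimension check: dim(rho) = sum (mult * dim) = 1*1 + 0*1 + 0*1 + 3*1 + 1*1 = 5 = chi_rho(e) = 5.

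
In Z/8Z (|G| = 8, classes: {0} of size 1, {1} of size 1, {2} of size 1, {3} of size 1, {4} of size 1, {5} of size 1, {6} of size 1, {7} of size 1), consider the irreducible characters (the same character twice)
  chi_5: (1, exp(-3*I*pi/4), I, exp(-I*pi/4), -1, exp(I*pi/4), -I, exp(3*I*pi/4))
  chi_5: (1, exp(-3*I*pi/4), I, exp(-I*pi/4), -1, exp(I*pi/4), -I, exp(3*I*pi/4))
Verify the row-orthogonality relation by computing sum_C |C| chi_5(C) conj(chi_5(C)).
Sum = 8 = |G| = 8; so <chi_5, chi_5> = 1 (norm-1 confirms irreducibility).

Working: Compute term by term over conjugacy classes (|C| * chi_5(C) * conj(chi_5(C))):
  1*(1)*conj(1) + 1*(exp(-3*I*pi/4))*conj(exp(-3*I*pi/4)) + 1*(I)*conj(I) + 1*(exp(-I*pi/4))*conj(exp(-I*pi/4)) + 1*(-1)*conj(-1) + 1*(exp(I*pi/4))*conj(exp(I*pi/4)) + 1*(-I)*conj(-I) + 1*(exp(3*I*pi/4))*conj(exp(3*I*pi/4))
  = (1) + (1) + (1) + (1) + (1) + (1) + (1) + (1)
  = 8.
(Exp terms are combined using exp(i*s)*conj(exp(i*t)) = exp(i*(s-t)), and sums of them are collapsed using the identity that for every m > 1 the m distinct m-th roots of unity sum to 0, e.g. 1 + exp(2*I*pi/3) + exp(-2*I*pi/3) = 0.)
Dividing by |G| = 8 gives 8/8 = 1, matching the row-orthogonality relation <chi_5, chi_5> = [chi_5 = chi_5].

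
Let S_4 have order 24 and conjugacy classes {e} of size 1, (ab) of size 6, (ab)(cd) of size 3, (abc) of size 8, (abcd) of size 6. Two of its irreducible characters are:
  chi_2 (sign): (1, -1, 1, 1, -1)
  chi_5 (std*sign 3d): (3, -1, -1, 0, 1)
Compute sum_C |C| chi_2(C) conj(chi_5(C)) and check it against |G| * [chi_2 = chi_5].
Sum = 0; so <chi_2, chi_5> = 0 (distinct irreducibles are orthogonal).

Solution. Compute term by term over conjugacy classes (|C| * chi_2(C) * conj(chi_5(C))):
  1*(1)*conj(3) + 6*(-1)*conj(-1) + 3*(1)*conj(-1) + 8*(1)*conj(0) + 6*(-1)*conj(1)
  = (3) + (6) + (-3) + (0) + (-6)
  = 0.
Dividing by |G| = 24 gives 0/24 = 0, matching the row-orthogonality relation <chi_2, chi_5> = [chi_2 = chi_5].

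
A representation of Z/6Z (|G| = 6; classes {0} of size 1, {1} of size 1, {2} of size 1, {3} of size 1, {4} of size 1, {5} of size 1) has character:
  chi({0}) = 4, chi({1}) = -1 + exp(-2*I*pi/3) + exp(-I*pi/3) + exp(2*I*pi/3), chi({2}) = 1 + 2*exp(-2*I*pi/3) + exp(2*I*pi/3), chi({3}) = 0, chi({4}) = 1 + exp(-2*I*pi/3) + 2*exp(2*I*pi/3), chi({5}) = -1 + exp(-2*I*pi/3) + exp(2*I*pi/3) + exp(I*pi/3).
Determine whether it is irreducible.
Not irreducible (reducible): <chi, chi> = 4 > 1.

Working: <chi, chi> = (1/|G|) sum_C |C| * |chi(C)|^2 = (1/6)[1*|4|^2 + 1*|-1 + exp(-2*I*pi/3) + exp(-I*pi/3) + exp(2*I*pi/3)|^2 + 1*|1 + 2*exp(-2*I*pi/3) + exp(2*I*pi/3)|^2 + 1*|0|^2 + 1*|1 + exp(-2*I*pi/3) + 2*exp(2*I*pi/3)|^2 + 1*|-1 + exp(-2*I*pi/3) + exp(2*I*pi/3) + exp(I*pi/3)|^2]
  = (1/6)[(16) + (3) + (1) + (0) + (1) + (3)] = 24/6 = 4.
(Exp terms are combined using exp(i*s)*conj(exp(i*t)) = exp(i*(s-t)), and sums of them are collapsed using the identity that for every m > 1 the m distinct m-th roots of unity sum to 0, e.g. 1 + exp(2*I*pi/3) + exp(-2*I*pi/3) = 0.)
A character is irreducible iff <chi, chi> = 1, so this representation is reducible.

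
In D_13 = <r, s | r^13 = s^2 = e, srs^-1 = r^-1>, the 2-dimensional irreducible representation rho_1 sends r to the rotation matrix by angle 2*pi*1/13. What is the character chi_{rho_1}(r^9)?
chi_{rho_1}(r^9) = 2*cos(2*pi*1*9/13) = -2*cos(5*pi/13)

Argument: rho_1(r^9) is rotation by angle 2*pi*1*9/13, whose trace is 2*cos(2*pi*1*9/13) = -2*cos(5*pi/13).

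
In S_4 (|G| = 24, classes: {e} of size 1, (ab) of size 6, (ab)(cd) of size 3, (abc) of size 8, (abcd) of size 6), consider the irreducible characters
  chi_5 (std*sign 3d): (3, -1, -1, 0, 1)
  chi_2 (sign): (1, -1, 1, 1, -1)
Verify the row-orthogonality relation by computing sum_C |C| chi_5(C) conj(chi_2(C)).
Sum = 0; so <chi_5, chi_2> = 0 (distinct irreducibles are orthogonal).

Working: Compute term by term over conjugacy classes (|C| * chi_5(C) * conj(chi_2(C))):
  1*(3)*conj(1) + 6*(-1)*conj(-1) + 3*(-1)*conj(1) + 8*(0)*conj(1) + 6*(1)*conj(-1)
  = (3) + (6) + (-3) + (0) + (-6)
  = 0.
Dividing by |G| = 24 gives 0/24 = 0, matching the row-orthogonality relation <chi_5, chi_2> = [chi_5 = chi_2].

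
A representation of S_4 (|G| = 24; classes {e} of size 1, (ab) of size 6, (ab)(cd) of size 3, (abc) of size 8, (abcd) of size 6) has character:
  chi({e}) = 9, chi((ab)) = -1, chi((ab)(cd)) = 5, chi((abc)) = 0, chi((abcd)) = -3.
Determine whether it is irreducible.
Not irreducible (reducible): <chi, chi> = 9 > 1.

Reasoning: <chi, chi> = (1/|G|) sum_C |C| * |chi(C)|^2 = (1/24)[1*|9|^2 + 6*|-1|^2 + 3*|5|^2 + 8*|0|^2 + 6*|-3|^2]
  = (1/24)[(81) + (6) + (75) + (0) + (54)] = 216/24 = 9.
A character is irreducible iff <chi, chi> = 1, so this representation is reducible.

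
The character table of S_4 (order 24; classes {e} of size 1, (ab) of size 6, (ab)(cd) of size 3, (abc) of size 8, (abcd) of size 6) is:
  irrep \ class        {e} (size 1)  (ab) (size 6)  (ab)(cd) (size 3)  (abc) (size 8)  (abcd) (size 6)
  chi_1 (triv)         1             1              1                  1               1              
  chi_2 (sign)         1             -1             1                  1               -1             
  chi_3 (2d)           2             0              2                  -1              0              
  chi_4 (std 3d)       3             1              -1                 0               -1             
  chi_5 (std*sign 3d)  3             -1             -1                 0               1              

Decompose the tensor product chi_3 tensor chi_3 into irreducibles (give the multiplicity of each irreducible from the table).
chi_3 tensor chi_3 = chi_1 + chi_2 + chi_3 (all other irreducibles have multiplicity 0).

Solution. The character of a tensor product is the pointwise product (chi_3 * chi_3)(C) = chi_3(C) * chi_3(C):
  {e}: (2)*(2), (ab): (0)*(0), (ab)(cd): (2)*(2), (abc): (-1)*(-1), (abcd): (0)*(0)
so (chi_3 * chi_3) takes values
  {e} -> 4, (ab) -> 0, (ab)(cd) -> 4, (abc) -> 1, (abcd) -> 0.
Now take the inner product of this character with each irreducible chi from the table, <chi_3*chi_3, chi> = (1/24) sum_C |C| (chi_3*chi_3)(C) conj(chi(C)):
  <chi_3*chi_3, chi_1> = (1/24)[1*(4)*conj(1) + 6*(0)*conj(1) + 3*(4)*conj(1) + 8*(1)*conj(1) + 6*(0)*conj(1)]
      = (1/24)[(4) + (0) + (12) + (8) + (0)] = 24/24 = 1
  <chi_3*chi_3, chi_2> = (1/24)[1*(4)*conj(1) + 6*(0)*conj(-1) + 3*(4)*conj(1) + 8*(1)*conj(1) + 6*(0)*conj(-1)]
      = (1/24)[(4) + (0) + (12) + (8) + (0)] = 24/24 = 1
  <chi_3*chi_3, chi_3> = (1/24)[1*(4)*conj(2) + 6*(0)*conj(0) + 3*(4)*conj(2) + 8*(1)*conj(-1) + 6*(0)*conj(0)]
      = (1/24)[(8) + (0) + (24) + (-8) + (0)] = 24/24 = 1
  <chi_3*chi_3, chi_4> = (1/24)[1*(4)*conj(3) + 6*(0)*conj(1) + 3*(4)*conj(-1) + 8*(1)*conj(0) + 6*(0)*conj(-1)]
      = (1/24)[(12) + (0) + (-12) + (0) + (0)] = 0/24 = 0
  <chi_3*chi_3, chi_5> = (1/24)[1*(4)*conj(3) + 6*(0)*conj(-1) + 3*(4)*conj(-1) + 8*(1)*conj(0) + 6*(0)*conj(1)]
      = (1/24)[(12) + (0) + (-12) + (0) + (0)] = 0/24 = 0
Hence the multiplicities are chi_1: 1, chi_2: 1, chi_3: 1. Dimension check: dim(chi_3)*dim(chi_3) = 2*2 = 4 and sum (mult * dim) = 1*1 + 1*1 + 1*2 = 4.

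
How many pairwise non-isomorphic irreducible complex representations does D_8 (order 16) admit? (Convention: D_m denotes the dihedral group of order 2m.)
7

The number of irreducible complex representations of a finite group equals its number of conjugacy classes. D_8 has 7 conjugacy classes (n/2 + 3 for n even), so D_8 (order 16) has exactly 7 irreducible complex representations.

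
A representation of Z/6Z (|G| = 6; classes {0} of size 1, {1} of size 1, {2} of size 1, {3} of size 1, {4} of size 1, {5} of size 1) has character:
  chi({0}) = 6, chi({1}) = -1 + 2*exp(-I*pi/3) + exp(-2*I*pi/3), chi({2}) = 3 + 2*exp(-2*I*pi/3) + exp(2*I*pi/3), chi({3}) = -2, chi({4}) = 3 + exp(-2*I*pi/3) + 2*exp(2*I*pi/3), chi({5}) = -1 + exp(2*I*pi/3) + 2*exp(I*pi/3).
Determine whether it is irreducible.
Not irreducible (reducible): <chi, chi> = 10 > 1.

Proof sketch: <chi, chi> = (1/|G|) sum_C |C| * |chi(C)|^2 = (1/6)[1*|6|^2 + 1*|-1 + 2*exp(-I*pi/3) + exp(-2*I*pi/3)|^2 + 1*|3 + 2*exp(-2*I*pi/3) + exp(2*I*pi/3)|^2 + 1*|-2|^2 + 1*|3 + exp(-2*I*pi/3) + 2*exp(2*I*pi/3)|^2 + 1*|-1 + exp(2*I*pi/3) + 2*exp(I*pi/3)|^2]
  = (1/6)[(36) + (7) + (3) + (4) + (3) + (7)] = 60/6 = 10.
(Exp terms are combined using exp(i*s)*conj(exp(i*t)) = exp(i*(s-t)), and sums of them are collapsed using the identity that for every m > 1 the m distinct m-th roots of unity sum to 0, e.g. 1 + exp(2*I*pi/3) + exp(-2*I*pi/3) = 0.)
A character is irreducible iff <chi, chi> = 1, so this representation is reducible.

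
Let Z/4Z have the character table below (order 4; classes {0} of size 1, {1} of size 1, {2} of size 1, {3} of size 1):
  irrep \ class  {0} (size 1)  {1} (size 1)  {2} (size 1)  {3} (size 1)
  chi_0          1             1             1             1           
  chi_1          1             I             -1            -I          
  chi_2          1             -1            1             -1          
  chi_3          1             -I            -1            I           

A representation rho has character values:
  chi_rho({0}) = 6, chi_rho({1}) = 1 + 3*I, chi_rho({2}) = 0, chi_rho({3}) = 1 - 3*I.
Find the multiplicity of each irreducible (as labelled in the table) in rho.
Multiplicities: chi_0: 2, chi_1: 3, chi_2: 1, chi_3: 0.

Justification: Use <chi_rho, chi> = (1/|G|) sum_C |C| * chi_rho(C) * conj(chi(C)) with |G| = 4 for each irreducible chi in the table:
  <chi_rho, chi_0> = (1/4)[1*(6)*conj(1) + 1*(1 + 3*I)*conj(1) + 1*(0)*conj(1) + 1*(1 - 3*I)*conj(1)]
      = (1/4)[(6) + (1 + 3*I) + (0) + (1 - 3*I)] = 8/4 = 2
  <chi_rho, chi_1> = (1/4)[1*(6)*conj(1) + 1*(1 + 3*I)*conj(I) + 1*(0)*conj(-1) + 1*(1 - 3*I)*conj(-I)]
      = (1/4)[(6) + (3 - I) + (0) + (3 + I)] = 12/4 = 3
  <chi_rho, chi_2> = (1/4)[1*(6)*conj(1) + 1*(1 + 3*I)*conj(-1) + 1*(0)*conj(1) + 1*(1 - 3*I)*conj(-1)]
      = (1/4)[(6) + (-1 - 3*I) + (0) + (-1 + 3*I)] = 4/4 = 1
  <chi_rho, chi_3> = (1/4)[1*(6)*conj(1) + 1*(1 + 3*I)*conj(-I) + 1*(0)*conj(-1) + 1*(1 - 3*I)*conj(I)]
      = (1/4)[(6) + (-3 + I) + (0) + (-3 - I)] = 0/4 = 0
(Exp terms are combined using exp(i*s)*conj(exp(i*t)) = exp(i*(s-t)), and sums of them are collapsed using the identity that for every m > 1 the m distinct m-th roots of unity sum to 0, e.g. 1 + exp(2*I*pi/3) + exp(-2*I*pi/3) = 0.)
Dimension check: dim(rho) = sum (mult * dim) = 2*1 + 3*1 + 1*1 + 0*1 = 6 = chi_rho(e) = 6.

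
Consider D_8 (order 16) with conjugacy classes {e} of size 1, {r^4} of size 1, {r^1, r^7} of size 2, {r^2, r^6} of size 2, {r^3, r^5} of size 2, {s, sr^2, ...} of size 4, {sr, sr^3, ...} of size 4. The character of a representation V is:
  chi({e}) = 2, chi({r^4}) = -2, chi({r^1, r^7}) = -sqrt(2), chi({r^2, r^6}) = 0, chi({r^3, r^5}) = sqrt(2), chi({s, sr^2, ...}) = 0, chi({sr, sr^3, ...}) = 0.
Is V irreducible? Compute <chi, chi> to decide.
Irreducible: <chi, chi> = 1.

Solution. <chi, chi> = (1/|G|) sum_C |C| * |chi(C)|^2 = (1/16)[1*|2|^2 + 1*|-2|^2 + 2*|-sqrt(2)|^2 + 2*|0|^2 + 2*|sqrt(2)|^2 + 4*|0|^2 + 4*|0|^2]
  = (1/16)[(4) + (4) + (4) + (0) + (4) + (0) + (0)] = 16/16 = 1.
A character is irreducible iff <chi, chi> = 1, so this representation is irreducible.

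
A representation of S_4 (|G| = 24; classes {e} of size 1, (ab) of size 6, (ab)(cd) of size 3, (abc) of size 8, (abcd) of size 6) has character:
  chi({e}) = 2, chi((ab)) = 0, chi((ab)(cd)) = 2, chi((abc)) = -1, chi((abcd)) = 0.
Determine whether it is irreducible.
Irreducible: <chi, chi> = 1.

Explanation: <chi, chi> = (1/|G|) sum_C |C| * |chi(C)|^2 = (1/24)[1*|2|^2 + 6*|0|^2 + 3*|2|^2 + 8*|-1|^2 + 6*|0|^2]
  = (1/24)[(4) + (0) + (12) + (8) + (0)] = 24/24 = 1.
A character is irreducible iff <chi, chi> = 1, so this representation is irreducible.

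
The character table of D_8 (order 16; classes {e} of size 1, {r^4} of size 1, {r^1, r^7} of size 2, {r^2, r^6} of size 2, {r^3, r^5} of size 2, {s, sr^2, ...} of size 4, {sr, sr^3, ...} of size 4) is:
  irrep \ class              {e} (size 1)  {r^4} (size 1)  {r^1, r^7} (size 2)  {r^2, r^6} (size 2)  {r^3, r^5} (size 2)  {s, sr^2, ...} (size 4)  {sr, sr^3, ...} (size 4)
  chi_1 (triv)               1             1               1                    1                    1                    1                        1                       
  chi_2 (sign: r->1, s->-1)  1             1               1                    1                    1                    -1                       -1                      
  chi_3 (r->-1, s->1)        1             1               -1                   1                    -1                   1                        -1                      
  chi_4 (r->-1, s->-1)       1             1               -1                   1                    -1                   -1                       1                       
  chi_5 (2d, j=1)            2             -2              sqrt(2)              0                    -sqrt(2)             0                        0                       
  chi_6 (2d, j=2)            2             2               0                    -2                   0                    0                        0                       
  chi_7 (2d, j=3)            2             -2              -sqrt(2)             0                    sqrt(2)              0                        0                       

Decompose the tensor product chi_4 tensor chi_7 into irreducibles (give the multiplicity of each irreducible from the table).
chi_4 tensor chi_7 = chi_5 (all other irreducibles have multiplicity 0).

Explanation: The character of a tensor product is the pointwise product (chi_4 * chi_7)(C) = chi_4(C) * chi_7(C):
  {e}: (1)*(2), {r^4}: (1)*(-2), {r^1, r^7}: (-1)*(-sqrt(2)), {r^2, r^6}: (1)*(0), {r^3, r^5}: (-1)*(sqrt(2)), {s, sr^2, ...}: (-1)*(0), {sr, sr^3, ...}: (1)*(0)
so (chi_4 * chi_7) takes values
  {e} -> 2, {r^4} -> -2, {r^1, r^7} -> sqrt(2), {r^2, r^6} -> 0, {r^3, r^5} -> -sqrt(2), {s, sr^2, ...} -> 0, {sr, sr^3, ...} -> 0.
Now take the inner product of this character with each irreducible chi from the table, <chi_4*chi_7, chi> = (1/16) sum_C |C| (chi_4*chi_7)(C) conj(chi(C)):
  <chi_4*chi_7, chi_1> = (1/16)[1*(2)*conj(1) + 1*(-2)*conj(1) + 2*(sqrt(2))*conj(1) + 2*(0)*conj(1) + 2*(-sqrt(2))*conj(1) + 4*(0)*conj(1) + 4*(0)*conj(1)]
      = (1/16)[(2) + (-2) + (2*sqrt(2)) + (0) + (-2*sqrt(2)) + (0) + (0)] = 0/16 = 0
  <chi_4*chi_7, chi_2> = (1/16)[1*(2)*conj(1) + 1*(-2)*conj(1) + 2*(sqrt(2))*conj(1) + 2*(0)*conj(1) + 2*(-sqrt(2))*conj(1) + 4*(0)*conj(-1) + 4*(0)*conj(-1)]
      = (1/16)[(2) + (-2) + (2*sqrt(2)) + (0) + (-2*sqrt(2)) + (0) + (0)] = 0/16 = 0
  <chi_4*chi_7, chi_3> = (1/16)[1*(2)*conj(1) + 1*(-2)*conj(1) + 2*(sqrt(2))*conj(-1) + 2*(0)*conj(1) + 2*(-sqrt(2))*conj(-1) + 4*(0)*conj(1) + 4*(0)*conj(-1)]
      = (1/16)[(2) + (-2) + (-2*sqrt(2)) + (0) + (2*sqrt(2)) + (0) + (0)] = 0/16 = 0
  <chi_4*chi_7, chi_4> = (1/16)[1*(2)*conj(1) + 1*(-2)*conj(1) + 2*(sqrt(2))*conj(-1) + 2*(0)*conj(1) + 2*(-sqrt(2))*conj(-1) + 4*(0)*conj(-1) + 4*(0)*conj(1)]
      = (1/16)[(2) + (-2) + (-2*sqrt(2)) + (0) + (2*sqrt(2)) + (0) + (0)] = 0/16 = 0
  <chi_4*chi_7, chi_5> = (1/16)[1*(2)*conj(2) + 1*(-2)*conj(-2) + 2*(sqrt(2))*conj(sqrt(2)) + 2*(0)*conj(0) + 2*(-sqrt(2))*conj(-sqrt(2)) + 4*(0)*conj(0) + 4*(0)*conj(0)]
      = (1/16)[(4) + (4) + (4) + (0) + (4) + (0) + (0)] = 16/16 = 1
  <chi_4*chi_7, chi_6> = (1/16)[1*(2)*conj(2) + 1*(-2)*conj(2) + 2*(sqrt(2))*conj(0) + 2*(0)*conj(-2) + 2*(-sqrt(2))*conj(0) + 4*(0)*conj(0) + 4*(0)*conj(0)]
      = (1/16)[(4) + (-4) + (0) + (0) + (0) + (0) + (0)] = 0/16 = 0
  <chi_4*chi_7, chi_7> = (1/16)[1*(2)*conj(2) + 1*(-2)*conj(-2) + 2*(sqrt(2))*conj(-sqrt(2)) + 2*(0)*conj(0) + 2*(-sqrt(2))*conj(sqrt(2)) + 4*(0)*conj(0) + 4*(0)*conj(0)]
      = (1/16)[(4) + (4) + (-4) + (0) + (-4) + (0) + (0)] = 0/16 = 0
Hence the multiplicities are chi_5: 1. Dimension check: dim(chi_4)*dim(chi_7) = 1*2 = 2 and sum (mult * dim) = 1*2 = 2.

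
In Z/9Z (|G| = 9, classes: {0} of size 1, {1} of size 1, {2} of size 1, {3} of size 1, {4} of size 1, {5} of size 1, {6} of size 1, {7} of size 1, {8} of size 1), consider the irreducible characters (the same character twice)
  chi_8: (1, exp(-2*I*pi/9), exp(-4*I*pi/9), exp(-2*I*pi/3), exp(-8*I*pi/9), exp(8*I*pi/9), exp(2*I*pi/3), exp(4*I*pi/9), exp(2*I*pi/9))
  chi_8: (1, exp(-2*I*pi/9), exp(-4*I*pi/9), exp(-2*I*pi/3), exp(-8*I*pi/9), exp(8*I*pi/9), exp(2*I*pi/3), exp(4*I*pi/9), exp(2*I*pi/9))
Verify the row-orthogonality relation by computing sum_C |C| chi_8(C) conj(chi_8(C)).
Sum = 9 = |G| = 9; so <chi_8, chi_8> = 1 (norm-1 confirms irreducibility).

Compute term by term over conjugacy classes (|C| * chi_8(C) * conj(chi_8(C))):
  1*(1)*conj(1) + 1*(exp(-2*I*pi/9))*conj(exp(-2*I*pi/9)) + 1*(exp(-4*I*pi/9))*conj(exp(-4*I*pi/9)) + 1*(exp(-2*I*pi/3))*conj(exp(-2*I*pi/3)) + 1*(exp(-8*I*pi/9))*conj(exp(-8*I*pi/9)) + 1*(exp(8*I*pi/9))*conj(exp(8*I*pi/9)) + 1*(exp(2*I*pi/3))*conj(exp(2*I*pi/3)) + 1*(exp(4*I*pi/9))*conj(exp(4*I*pi/9)) + 1*(exp(2*I*pi/9))*conj(exp(2*I*pi/9))
  = (1) + (1) + (1) + (1) + (1) + (1) + (1) + (1) + (1)
  = 9.
(Exp terms are combined using exp(i*s)*conj(exp(i*t)) = exp(i*(s-t)), and sums of them are collapsed using the identity that for every m > 1 the m distinct m-th roots of unity sum to 0, e.g. 1 + exp(2*I*pi/3) + exp(-2*I*pi/3) = 0.)
Dividing by |G| = 9 gives 9/9 = 1, matching the row-orthogonality relation <chi_8, chi_8> = [chi_8 = chi_8].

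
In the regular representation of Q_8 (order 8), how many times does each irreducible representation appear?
Each irreducible V_i of dimension d_i appears with multiplicity d_i, i.e. rho_reg = (direct sum over all irreducibles V_i) d_i V_i. The irreducible dimensions for Q_8 are 1, 1, 1, 1, 2: 4 irreducibles of dimension 1, each with multiplicity 1; 1 irreducible of dimension 2, with multiplicity 2. Total dimension 4*1*1 + 1*2*2 = 8 = |G|.

Explanation: General theorem: in the regular representation of a finite group G, each irreducible appears with multiplicity equal to its dimension. Check: dim(rho_reg) = sum d_i^2 = 1 + 1 + 1 + 1 + 4 = 8 = |G|.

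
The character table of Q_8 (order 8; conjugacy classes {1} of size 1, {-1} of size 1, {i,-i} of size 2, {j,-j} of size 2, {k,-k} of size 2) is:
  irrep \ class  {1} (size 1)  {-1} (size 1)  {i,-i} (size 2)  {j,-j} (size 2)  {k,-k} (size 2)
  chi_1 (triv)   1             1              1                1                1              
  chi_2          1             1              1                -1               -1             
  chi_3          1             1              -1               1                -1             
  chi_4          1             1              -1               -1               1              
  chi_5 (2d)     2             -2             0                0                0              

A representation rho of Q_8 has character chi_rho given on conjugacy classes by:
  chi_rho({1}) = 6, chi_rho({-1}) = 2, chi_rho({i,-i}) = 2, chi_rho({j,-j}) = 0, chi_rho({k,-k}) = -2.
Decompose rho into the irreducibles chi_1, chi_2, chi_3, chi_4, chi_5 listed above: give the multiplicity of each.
Multiplicities: chi_1: 1, chi_2: 2, chi_3: 1, chi_4: 0, chi_5: 1.

Use <chi_rho, chi> = (1/|G|) sum_C |C| * chi_rho(C) * conj(chi(C)) with |G| = 8 for each irreducible chi in the table:
  <chi_rho, chi_1> = (1/8)[1*(6)*conj(1) + 1*(2)*conj(1) + 2*(2)*conj(1) + 2*(0)*conj(1) + 2*(-2)*conj(1)]
      = (1/8)[(6) + (2) + (4) + (0) + (-4)] = 8/8 = 1
  <chi_rho, chi_2> = (1/8)[1*(6)*conj(1) + 1*(2)*conj(1) + 2*(2)*conj(1) + 2*(0)*conj(-1) + 2*(-2)*conj(-1)]
      = (1/8)[(6) + (2) + (4) + (0) + (4)] = 16/8 = 2
  <chi_rho, chi_3> = (1/8)[1*(6)*conj(1) + 1*(2)*conj(1) + 2*(2)*conj(-1) + 2*(0)*conj(1) + 2*(-2)*conj(-1)]
      = (1/8)[(6) + (2) + (-4) + (0) + (4)] = 8/8 = 1
  <chi_rho, chi_4> = (1/8)[1*(6)*conj(1) + 1*(2)*conj(1) + 2*(2)*conj(-1) + 2*(0)*conj(-1) + 2*(-2)*conj(1)]
      = (1/8)[(6) + (2) + (-4) + (0) + (-4)] = 0/8 = 0
  <chi_rho, chi_5> = (1/8)[1*(6)*conj(2) + 1*(2)*conj(-2) + 2*(2)*conj(0) + 2*(0)*conj(0) + 2*(-2)*conj(0)]
      = (1/8)[(12) + (-4) + (0) + (0) + (0)] = 8/8 = 1
Dimension check: dim(rho) = sum (mult * dim) = 1*1 + 2*1 + 1*1 + 0*1 + 1*2 = 6 = chi_rho(e) = 6.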